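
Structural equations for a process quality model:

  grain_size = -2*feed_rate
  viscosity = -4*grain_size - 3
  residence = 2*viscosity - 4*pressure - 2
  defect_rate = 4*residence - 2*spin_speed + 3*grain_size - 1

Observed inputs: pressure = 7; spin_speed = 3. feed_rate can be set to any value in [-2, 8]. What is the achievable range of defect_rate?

-267 to 313

Substituting into the viscosity equation gives viscosity = 8*feed_rate - 3.
residence becomes 16*feed_rate - 36.
Substituting into the defect_rate equation gives defect_rate = 58*feed_rate - 151.
Linear in feed_rate, so extremes are at the endpoints: feed_rate = -2 gives defect_rate = -267; feed_rate = 8 gives defect_rate = 313.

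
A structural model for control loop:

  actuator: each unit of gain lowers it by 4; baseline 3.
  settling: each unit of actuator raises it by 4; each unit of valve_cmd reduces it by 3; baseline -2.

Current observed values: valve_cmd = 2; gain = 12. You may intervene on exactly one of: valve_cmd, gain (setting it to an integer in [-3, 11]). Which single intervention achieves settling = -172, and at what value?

set gain = 11

Intervening on valve_cmd: settling = -3*valve_cmd - 182. Reaching -172 requires valve_cmd = -10/3, not an integer.
Intervening on gain: with other inputs at their observed values, settling = -16*gain + 4. Solving for -172 gives gain = 11, within [-3, 11].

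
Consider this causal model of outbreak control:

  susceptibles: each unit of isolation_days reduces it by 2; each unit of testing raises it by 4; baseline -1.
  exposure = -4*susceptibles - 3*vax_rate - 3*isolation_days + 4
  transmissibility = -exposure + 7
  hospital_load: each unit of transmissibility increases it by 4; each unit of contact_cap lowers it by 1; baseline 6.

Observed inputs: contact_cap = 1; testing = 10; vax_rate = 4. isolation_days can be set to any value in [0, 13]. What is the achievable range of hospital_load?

429 to 689

Substituting into the susceptibles equation gives susceptibles = -2*isolation_days + 39.
Substituting into the exposure equation gives exposure = 5*isolation_days - 164.
transmissibility becomes -5*isolation_days + 171.
This gives hospital_load = -20*isolation_days + 689.
Linear in isolation_days, so extremes are at the endpoints: isolation_days = 0 gives hospital_load = 689; isolation_days = 13 gives hospital_load = 429.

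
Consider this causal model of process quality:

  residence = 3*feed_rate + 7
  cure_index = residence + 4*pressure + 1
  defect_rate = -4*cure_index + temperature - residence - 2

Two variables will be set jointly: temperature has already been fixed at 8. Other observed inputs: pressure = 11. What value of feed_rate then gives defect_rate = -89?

feed_rate = -8

With temperature held at 8:
Substituting into the cure_index equation gives cure_index = 3*feed_rate + 52.
Substituting into the defect_rate equation gives defect_rate = -15*feed_rate - 209.
Solve -15*feed_rate - 209 = -89: feed_rate = (-89 + 209) / -15 = -8.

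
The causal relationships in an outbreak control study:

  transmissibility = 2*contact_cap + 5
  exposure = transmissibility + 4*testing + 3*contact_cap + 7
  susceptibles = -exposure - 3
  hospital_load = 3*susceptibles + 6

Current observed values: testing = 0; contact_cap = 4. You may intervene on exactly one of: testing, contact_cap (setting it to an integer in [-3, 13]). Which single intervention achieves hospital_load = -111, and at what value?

Intervening on testing: with other inputs at their observed values, hospital_load = -12*testing - 99. Solving for -111 gives testing = 1, within [-3, 13].
Intervening on contact_cap: hospital_load = -15*contact_cap - 39. Reaching -111 requires contact_cap = 24/5, not an integer.

set testing = 1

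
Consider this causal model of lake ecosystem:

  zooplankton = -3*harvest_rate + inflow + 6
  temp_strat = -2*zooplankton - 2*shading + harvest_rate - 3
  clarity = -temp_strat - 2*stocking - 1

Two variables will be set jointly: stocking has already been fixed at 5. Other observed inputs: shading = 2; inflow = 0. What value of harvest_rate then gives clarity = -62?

harvest_rate = 10

With stocking held at 5:
Substituting into the zooplankton equation gives zooplankton = -3*harvest_rate + 6.
Substituting into the temp_strat equation gives temp_strat = 7*harvest_rate - 19.
Substituting into the clarity equation gives clarity = -7*harvest_rate + 8.
Solve -7*harvest_rate + 8 = -62: harvest_rate = (-62 - 8) / -7 = 10.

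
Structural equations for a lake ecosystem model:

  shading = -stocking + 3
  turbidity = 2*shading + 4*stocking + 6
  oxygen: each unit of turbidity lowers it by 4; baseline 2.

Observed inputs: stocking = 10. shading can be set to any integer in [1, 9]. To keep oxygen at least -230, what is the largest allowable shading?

shading = 6

Intervening on shading fixes its value directly, overriding its dependence on stocking.
Substituting into the turbidity equation gives turbidity = 2*shading + 46.
Substituting into the oxygen equation gives oxygen = -8*shading - 182.
Require -8*shading - 182 ≥ -230, so shading ≤ 6.
The largest integer in [1, 9] satisfying this is 6.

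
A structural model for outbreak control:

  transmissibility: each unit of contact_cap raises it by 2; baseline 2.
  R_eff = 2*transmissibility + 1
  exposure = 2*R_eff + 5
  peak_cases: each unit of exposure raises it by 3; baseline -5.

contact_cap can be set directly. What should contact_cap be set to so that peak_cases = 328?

contact_cap = 12

Substituting into the R_eff equation gives R_eff = 4*contact_cap + 5.
Substituting into the exposure equation gives exposure = 8*contact_cap + 15.
This gives peak_cases = 24*contact_cap + 40.
Solve 24*contact_cap + 40 = 328: contact_cap = (328 - 40) / 24 = 12.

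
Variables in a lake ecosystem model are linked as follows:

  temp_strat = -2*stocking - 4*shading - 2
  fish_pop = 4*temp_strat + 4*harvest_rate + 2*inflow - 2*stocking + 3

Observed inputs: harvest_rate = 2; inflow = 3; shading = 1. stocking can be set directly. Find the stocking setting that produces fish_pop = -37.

stocking = 3

Substituting into the temp_strat equation gives temp_strat = -2*stocking - 6.
So fish_pop = -10*stocking - 7.
Solve -10*stocking - 7 = -37: stocking = (-37 + 7) / -10 = 3.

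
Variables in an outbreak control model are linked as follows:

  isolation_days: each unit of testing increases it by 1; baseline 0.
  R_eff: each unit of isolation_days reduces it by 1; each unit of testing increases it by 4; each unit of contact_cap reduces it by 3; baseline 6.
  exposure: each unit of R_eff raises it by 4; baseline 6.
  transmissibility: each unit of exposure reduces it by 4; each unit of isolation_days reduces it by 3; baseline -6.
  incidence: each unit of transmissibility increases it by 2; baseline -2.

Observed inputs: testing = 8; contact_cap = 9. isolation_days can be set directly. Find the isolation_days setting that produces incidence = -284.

Intervening on isolation_days fixes its value directly, overriding its dependence on testing.
Substituting into the R_eff equation gives R_eff = -isolation_days + 11.
So exposure = -4*isolation_days + 50.
Substituting into the transmissibility equation gives transmissibility = 13*isolation_days - 206.
Substituting into the incidence equation gives incidence = 26*isolation_days - 414.
Solve 26*isolation_days - 414 = -284: isolation_days = (-284 + 414) / 26 = 5.

isolation_days = 5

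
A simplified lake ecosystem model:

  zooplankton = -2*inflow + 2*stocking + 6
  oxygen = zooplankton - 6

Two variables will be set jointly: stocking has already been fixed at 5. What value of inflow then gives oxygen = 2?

With stocking held at 5:
Substituting into the zooplankton equation gives zooplankton = -2*inflow + 16.
Substituting into the oxygen equation gives oxygen = -2*inflow + 10.
Solve -2*inflow + 10 = 2: inflow = (2 - 10) / -2 = 4.

inflow = 4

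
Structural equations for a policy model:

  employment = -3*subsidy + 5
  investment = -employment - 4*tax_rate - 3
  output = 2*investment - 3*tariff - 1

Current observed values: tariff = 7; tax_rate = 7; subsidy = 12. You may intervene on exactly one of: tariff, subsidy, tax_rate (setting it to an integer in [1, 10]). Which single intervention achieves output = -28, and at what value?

set tariff = 9

Intervening on tariff: with other inputs at their observed values, output = -3*tariff - 1. Solving for -28 gives tariff = 9, within [1, 10].
Intervening on subsidy: output = 6*subsidy - 94. Reaching -28 requires subsidy = 11, outside [1, 10].
Intervening on tax_rate: output = -8*tax_rate + 34. Reaching -28 requires tax_rate = 31/4, not an integer.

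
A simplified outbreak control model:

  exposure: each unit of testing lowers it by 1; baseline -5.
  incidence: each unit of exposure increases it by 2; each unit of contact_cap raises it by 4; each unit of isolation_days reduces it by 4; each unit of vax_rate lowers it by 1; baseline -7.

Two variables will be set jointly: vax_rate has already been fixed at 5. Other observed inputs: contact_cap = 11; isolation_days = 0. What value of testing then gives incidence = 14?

testing = 4

With vax_rate held at 5:
Substituting into the incidence equation gives incidence = -2*testing + 22.
Solve -2*testing + 22 = 14: testing = (14 - 22) / -2 = 4.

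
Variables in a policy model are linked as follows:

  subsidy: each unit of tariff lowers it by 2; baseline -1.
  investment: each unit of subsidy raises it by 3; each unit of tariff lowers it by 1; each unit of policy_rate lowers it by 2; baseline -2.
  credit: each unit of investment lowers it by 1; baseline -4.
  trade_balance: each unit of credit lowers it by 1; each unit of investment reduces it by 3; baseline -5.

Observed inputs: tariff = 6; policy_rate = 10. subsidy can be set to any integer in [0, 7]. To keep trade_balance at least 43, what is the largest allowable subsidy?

subsidy = 2

Intervening on subsidy fixes its value directly, overriding its dependence on tariff.
Substituting into the investment equation gives investment = 3*subsidy - 28.
So credit = -3*subsidy + 24.
This gives trade_balance = -6*subsidy + 55.
Require -6*subsidy + 55 ≥ 43, so subsidy ≤ 2.
The largest integer in [0, 7] satisfying this is 2.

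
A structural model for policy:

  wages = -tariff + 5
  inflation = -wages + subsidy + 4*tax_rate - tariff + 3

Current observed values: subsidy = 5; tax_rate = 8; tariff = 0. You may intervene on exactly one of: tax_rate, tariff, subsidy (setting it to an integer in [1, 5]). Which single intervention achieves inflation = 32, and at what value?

set subsidy = 2

Intervening on tax_rate: inflation = 4*tax_rate + 3. Reaching 32 requires tax_rate = 29/4, not an integer.
Intervening on tariff: the paths from tariff to inflation cancel (net effect zero), leaving inflation = 35; 32 is unreachable this way.
Intervening on subsidy: with other inputs at their observed values, inflation = subsidy + 30. Solving for 32 gives subsidy = 2, within [1, 5].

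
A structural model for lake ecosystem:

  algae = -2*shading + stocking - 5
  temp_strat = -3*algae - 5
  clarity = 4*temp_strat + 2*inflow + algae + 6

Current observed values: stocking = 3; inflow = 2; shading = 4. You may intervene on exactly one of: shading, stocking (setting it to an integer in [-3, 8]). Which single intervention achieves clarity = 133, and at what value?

set stocking = 0

Intervening on shading: clarity = 22*shading + 12. Reaching 133 requires shading = 11/2, not an integer.
Intervening on stocking: with other inputs at their observed values, clarity = -11*stocking + 133. Solving for 133 gives stocking = 0, within [-3, 8].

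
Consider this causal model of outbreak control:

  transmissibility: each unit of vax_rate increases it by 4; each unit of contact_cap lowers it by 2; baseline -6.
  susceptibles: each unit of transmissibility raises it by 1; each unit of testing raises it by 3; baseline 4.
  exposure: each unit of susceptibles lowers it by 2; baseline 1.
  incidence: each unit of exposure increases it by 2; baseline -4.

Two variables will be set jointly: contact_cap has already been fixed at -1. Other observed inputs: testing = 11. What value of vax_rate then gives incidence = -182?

With contact_cap held at -1:
Substituting into the transmissibility equation gives transmissibility = 4*vax_rate - 4.
So susceptibles = 4*vax_rate + 33.
This gives exposure = -8*vax_rate - 65.
This gives incidence = -16*vax_rate - 134.
Solve -16*vax_rate - 134 = -182: vax_rate = (-182 + 134) / -16 = 3.

vax_rate = 3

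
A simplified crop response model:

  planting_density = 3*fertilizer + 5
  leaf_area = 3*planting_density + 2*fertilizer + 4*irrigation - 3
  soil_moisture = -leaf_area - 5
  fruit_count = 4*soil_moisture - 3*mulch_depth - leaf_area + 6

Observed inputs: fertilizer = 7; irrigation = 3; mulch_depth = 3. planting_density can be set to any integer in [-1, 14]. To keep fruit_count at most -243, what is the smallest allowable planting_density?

Intervening on planting_density fixes its value directly, overriding its dependence on fertilizer.
Substituting into the leaf_area equation gives leaf_area = 3*planting_density + 23.
Substituting into the soil_moisture equation gives soil_moisture = -3*planting_density - 28.
This gives fruit_count = -15*planting_density - 138.
Require -15*planting_density - 138 ≤ -243, so planting_density ≥ 7.
The smallest integer in [-1, 14] satisfying this is 7.

planting_density = 7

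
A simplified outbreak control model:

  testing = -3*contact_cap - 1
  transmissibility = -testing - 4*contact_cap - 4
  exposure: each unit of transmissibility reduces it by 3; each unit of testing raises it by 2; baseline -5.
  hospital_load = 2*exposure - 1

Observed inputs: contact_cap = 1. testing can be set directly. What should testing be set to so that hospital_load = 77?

Intervening on testing fixes its value directly, overriding its dependence on contact_cap.
Substituting into the transmissibility equation gives transmissibility = -testing - 8.
Substituting into the exposure equation gives exposure = 5*testing + 19.
This gives hospital_load = 10*testing + 37.
Solve 10*testing + 37 = 77: testing = (77 - 37) / 10 = 4.

testing = 4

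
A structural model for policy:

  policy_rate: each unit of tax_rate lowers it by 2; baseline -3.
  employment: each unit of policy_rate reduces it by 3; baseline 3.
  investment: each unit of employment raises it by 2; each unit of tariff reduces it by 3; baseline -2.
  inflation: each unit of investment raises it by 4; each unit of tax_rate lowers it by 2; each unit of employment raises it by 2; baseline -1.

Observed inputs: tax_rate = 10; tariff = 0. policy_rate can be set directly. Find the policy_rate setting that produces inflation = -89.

policy_rate = 3

Intervening on policy_rate fixes its value directly, overriding its dependence on tax_rate.
Substituting into the investment equation gives investment = -6*policy_rate + 4.
This gives inflation = -30*policy_rate + 1.
Solve -30*policy_rate + 1 = -89: policy_rate = (-89 - 1) / -30 = 3.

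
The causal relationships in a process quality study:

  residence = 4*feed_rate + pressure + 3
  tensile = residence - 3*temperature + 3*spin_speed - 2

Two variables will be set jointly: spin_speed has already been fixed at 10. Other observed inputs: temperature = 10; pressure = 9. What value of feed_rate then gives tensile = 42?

feed_rate = 8

With spin_speed held at 10:
Substituting into the residence equation gives residence = 4*feed_rate + 12.
So tensile = 4*feed_rate + 10.
Solve 4*feed_rate + 10 = 42: feed_rate = (42 - 10) / 4 = 8.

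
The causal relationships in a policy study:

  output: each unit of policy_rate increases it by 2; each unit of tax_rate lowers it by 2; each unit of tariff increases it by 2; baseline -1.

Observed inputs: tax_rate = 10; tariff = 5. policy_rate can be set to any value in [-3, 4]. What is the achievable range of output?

-17 to -3

Substituting into the output equation gives output = 2*policy_rate - 11.
Linear in policy_rate, so extremes are at the endpoints: policy_rate = -3 gives output = -17; policy_rate = 4 gives output = -3.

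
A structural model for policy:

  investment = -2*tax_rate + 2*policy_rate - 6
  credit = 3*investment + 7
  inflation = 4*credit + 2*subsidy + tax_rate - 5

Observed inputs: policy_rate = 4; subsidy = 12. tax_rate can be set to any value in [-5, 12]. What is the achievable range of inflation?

-205 to 186

Substituting into the investment equation gives investment = -2*tax_rate + 2.
Substituting into the credit equation gives credit = -6*tax_rate + 13.
This gives inflation = -23*tax_rate + 71.
Linear in tax_rate, so extremes are at the endpoints: tax_rate = -5 gives inflation = 186; tax_rate = 12 gives inflation = -205.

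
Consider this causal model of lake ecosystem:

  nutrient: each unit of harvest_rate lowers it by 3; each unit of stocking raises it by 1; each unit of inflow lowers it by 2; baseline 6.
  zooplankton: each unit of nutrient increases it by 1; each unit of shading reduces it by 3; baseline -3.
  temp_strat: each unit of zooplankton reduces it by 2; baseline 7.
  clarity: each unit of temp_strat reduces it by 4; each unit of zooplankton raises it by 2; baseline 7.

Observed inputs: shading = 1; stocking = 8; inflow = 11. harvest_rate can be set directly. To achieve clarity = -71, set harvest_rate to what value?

Substituting into the nutrient equation gives nutrient = -3*harvest_rate - 8.
Substituting into the zooplankton equation gives zooplankton = -3*harvest_rate - 14.
Substituting into the temp_strat equation gives temp_strat = 6*harvest_rate + 35.
So clarity = -30*harvest_rate - 161.
Solve -30*harvest_rate - 161 = -71: harvest_rate = (-71 + 161) / -30 = -3.

harvest_rate = -3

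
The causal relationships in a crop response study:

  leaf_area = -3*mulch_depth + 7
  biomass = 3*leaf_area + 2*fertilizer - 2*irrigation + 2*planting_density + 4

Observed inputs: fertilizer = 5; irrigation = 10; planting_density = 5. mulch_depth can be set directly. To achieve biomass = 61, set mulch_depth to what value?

mulch_depth = -4

Substituting into the biomass equation gives biomass = -9*mulch_depth + 25.
Solve -9*mulch_depth + 25 = 61: mulch_depth = (61 - 25) / -9 = -4.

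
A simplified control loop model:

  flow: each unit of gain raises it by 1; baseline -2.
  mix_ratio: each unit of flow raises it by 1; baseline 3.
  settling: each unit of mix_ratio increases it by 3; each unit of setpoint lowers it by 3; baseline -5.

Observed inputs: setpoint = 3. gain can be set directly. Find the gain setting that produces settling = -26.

Substituting into the mix_ratio equation gives mix_ratio = gain + 1.
Substituting into the settling equation gives settling = 3*gain - 11.
Solve 3*gain - 11 = -26: gain = (-26 + 11) / 3 = -5.

gain = -5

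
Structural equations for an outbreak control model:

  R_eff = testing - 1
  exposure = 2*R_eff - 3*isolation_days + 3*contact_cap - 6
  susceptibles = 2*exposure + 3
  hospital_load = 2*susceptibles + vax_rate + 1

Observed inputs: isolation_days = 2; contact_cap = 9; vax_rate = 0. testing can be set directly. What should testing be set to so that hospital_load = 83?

testing = 3

Substituting into the exposure equation gives exposure = 2*testing + 13.
Substituting into the susceptibles equation gives susceptibles = 4*testing + 29.
Substituting into the hospital_load equation gives hospital_load = 8*testing + 59.
Solve 8*testing + 59 = 83: testing = (83 - 59) / 8 = 3.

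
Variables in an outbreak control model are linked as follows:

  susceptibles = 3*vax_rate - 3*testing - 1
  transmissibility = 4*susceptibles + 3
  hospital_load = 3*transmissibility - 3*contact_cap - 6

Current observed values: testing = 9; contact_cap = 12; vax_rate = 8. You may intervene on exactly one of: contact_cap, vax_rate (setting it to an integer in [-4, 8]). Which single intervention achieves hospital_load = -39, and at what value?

Intervening on contact_cap: with other inputs at their observed values, hospital_load = -3*contact_cap - 45. Solving for -39 gives contact_cap = -2, within [-4, 8].
Intervening on vax_rate: hospital_load = 36*vax_rate - 369. Reaching -39 requires vax_rate = 55/6, not an integer.

set contact_cap = -2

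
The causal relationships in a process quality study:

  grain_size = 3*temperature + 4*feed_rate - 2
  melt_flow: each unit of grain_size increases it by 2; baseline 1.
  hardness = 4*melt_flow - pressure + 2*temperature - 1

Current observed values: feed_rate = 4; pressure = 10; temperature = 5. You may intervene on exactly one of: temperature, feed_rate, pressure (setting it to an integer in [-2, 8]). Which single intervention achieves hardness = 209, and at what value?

set temperature = 4

Intervening on temperature: with other inputs at their observed values, hardness = 26*temperature + 105. Solving for 209 gives temperature = 4, within [-2, 8].
Intervening on feed_rate: hardness = 32*feed_rate + 107. Reaching 209 requires feed_rate = 51/16, not an integer.
Intervening on pressure: hardness = -pressure + 245. Reaching 209 requires pressure = 36, outside [-2, 8].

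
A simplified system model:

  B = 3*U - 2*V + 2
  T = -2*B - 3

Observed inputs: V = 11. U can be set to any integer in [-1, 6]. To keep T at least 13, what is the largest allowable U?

U = 4

Substituting into the B equation gives B = 3*U - 20.
T becomes -6*U + 37.
Require -6*U + 37 ≥ 13, so U ≤ 4.
The largest integer in [-1, 6] satisfying this is 4.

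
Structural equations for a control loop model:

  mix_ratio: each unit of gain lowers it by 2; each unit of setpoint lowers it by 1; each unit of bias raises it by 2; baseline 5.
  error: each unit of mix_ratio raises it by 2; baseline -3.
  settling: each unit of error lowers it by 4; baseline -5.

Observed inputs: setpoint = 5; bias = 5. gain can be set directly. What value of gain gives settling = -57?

gain = 1

Substituting into the mix_ratio equation gives mix_ratio = -2*gain + 10.
error becomes -4*gain + 17.
This gives settling = 16*gain - 73.
Solve 16*gain - 73 = -57: gain = (-57 + 73) / 16 = 1.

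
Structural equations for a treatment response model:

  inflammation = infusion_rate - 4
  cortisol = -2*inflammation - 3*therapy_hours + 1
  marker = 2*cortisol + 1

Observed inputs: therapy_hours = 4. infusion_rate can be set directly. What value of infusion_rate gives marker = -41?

infusion_rate = 9

Substituting into the cortisol equation gives cortisol = -2*infusion_rate - 3.
Substituting into the marker equation gives marker = -4*infusion_rate - 5.
Solve -4*infusion_rate - 5 = -41: infusion_rate = (-41 + 5) / -4 = 9.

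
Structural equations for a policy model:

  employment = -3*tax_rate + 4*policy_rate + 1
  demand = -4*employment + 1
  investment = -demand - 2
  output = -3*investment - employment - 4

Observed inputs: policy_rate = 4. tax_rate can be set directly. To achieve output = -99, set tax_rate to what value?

Substituting into the employment equation gives employment = -3*tax_rate + 17.
demand becomes 12*tax_rate - 67.
investment becomes -12*tax_rate + 65.
Substituting into the output equation gives output = 39*tax_rate - 216.
Solve 39*tax_rate - 216 = -99: tax_rate = (-99 + 216) / 39 = 3.

tax_rate = 3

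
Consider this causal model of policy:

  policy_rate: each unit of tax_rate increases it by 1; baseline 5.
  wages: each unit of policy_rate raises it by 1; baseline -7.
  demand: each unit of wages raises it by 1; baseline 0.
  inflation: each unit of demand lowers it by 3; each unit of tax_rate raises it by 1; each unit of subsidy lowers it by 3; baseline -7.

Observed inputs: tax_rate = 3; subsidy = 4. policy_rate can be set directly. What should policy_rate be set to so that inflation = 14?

policy_rate = -3

Intervening on policy_rate fixes its value directly, overriding its dependence on tax_rate.
Substituting into the demand equation gives demand = policy_rate - 7.
This gives inflation = -3*policy_rate + 5.
Solve -3*policy_rate + 5 = 14: policy_rate = (14 - 5) / -3 = -3.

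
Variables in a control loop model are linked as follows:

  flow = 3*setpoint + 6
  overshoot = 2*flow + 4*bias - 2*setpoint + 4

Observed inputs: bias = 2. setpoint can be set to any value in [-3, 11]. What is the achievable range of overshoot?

12 to 68

Substituting into the overshoot equation gives overshoot = 4*setpoint + 24.
Linear in setpoint, so extremes are at the endpoints: setpoint = -3 gives overshoot = 12; setpoint = 11 gives overshoot = 68.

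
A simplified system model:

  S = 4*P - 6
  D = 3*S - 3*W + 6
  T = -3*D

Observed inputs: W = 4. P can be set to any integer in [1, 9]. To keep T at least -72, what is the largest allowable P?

P = 4

Substituting into the D equation gives D = 12*P - 24.
Substituting into the T equation gives T = -36*P + 72.
Require -36*P + 72 ≥ -72, so P ≤ 4.
The largest integer in [1, 9] satisfying this is 4.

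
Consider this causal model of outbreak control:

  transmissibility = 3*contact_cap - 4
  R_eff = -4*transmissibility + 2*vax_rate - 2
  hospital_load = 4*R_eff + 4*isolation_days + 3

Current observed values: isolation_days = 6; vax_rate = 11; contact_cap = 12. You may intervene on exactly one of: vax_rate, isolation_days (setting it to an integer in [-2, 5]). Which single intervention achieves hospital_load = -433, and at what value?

set isolation_days = -1

Intervening on vax_rate: hospital_load = 8*vax_rate - 493. Reaching -433 requires vax_rate = 15/2, not an integer.
Intervening on isolation_days: with other inputs at their observed values, hospital_load = 4*isolation_days - 429. Solving for -433 gives isolation_days = -1, within [-2, 5].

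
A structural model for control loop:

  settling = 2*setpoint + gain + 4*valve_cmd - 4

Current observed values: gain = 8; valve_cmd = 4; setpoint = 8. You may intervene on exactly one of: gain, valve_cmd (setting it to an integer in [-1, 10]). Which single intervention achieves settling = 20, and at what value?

Intervening on gain: settling = gain + 28. Reaching 20 requires gain = -8, outside [-1, 10].
Intervening on valve_cmd: with other inputs at their observed values, settling = 4*valve_cmd + 20. Solving for 20 gives valve_cmd = 0, within [-1, 10].

set valve_cmd = 0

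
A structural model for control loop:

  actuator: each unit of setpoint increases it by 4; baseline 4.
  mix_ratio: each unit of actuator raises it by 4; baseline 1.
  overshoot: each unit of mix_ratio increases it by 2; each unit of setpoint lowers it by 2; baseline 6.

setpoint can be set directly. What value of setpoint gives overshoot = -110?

Substituting into the mix_ratio equation gives mix_ratio = 16*setpoint + 17.
So overshoot = 30*setpoint + 40.
Solve 30*setpoint + 40 = -110: setpoint = (-110 - 40) / 30 = -5.

setpoint = -5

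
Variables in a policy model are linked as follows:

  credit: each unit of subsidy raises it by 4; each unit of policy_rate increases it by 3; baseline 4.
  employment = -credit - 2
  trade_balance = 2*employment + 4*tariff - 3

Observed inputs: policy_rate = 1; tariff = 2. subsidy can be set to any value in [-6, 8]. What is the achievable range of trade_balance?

-77 to 35

Substituting into the credit equation gives credit = 4*subsidy + 7.
This gives employment = -4*subsidy - 9.
Substituting into the trade_balance equation gives trade_balance = -8*subsidy - 13.
Linear in subsidy, so extremes are at the endpoints: subsidy = -6 gives trade_balance = 35; subsidy = 8 gives trade_balance = -77.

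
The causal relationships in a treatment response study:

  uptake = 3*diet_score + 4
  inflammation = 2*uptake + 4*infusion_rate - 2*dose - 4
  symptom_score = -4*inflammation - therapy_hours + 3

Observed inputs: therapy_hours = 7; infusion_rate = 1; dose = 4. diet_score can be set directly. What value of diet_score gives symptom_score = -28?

Substituting into the inflammation equation gives inflammation = 6*diet_score.
Substituting into the symptom_score equation gives symptom_score = -24*diet_score - 4.
Solve -24*diet_score - 4 = -28: diet_score = (-28 + 4) / -24 = 1.

diet_score = 1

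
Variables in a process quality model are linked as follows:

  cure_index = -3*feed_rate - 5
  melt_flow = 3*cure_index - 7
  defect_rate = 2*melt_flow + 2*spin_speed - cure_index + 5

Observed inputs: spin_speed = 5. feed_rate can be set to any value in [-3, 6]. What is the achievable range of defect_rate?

-114 to 21

Substituting into the melt_flow equation gives melt_flow = -9*feed_rate - 22.
This gives defect_rate = -15*feed_rate - 24.
Linear in feed_rate, so extremes are at the endpoints: feed_rate = -3 gives defect_rate = 21; feed_rate = 6 gives defect_rate = -114.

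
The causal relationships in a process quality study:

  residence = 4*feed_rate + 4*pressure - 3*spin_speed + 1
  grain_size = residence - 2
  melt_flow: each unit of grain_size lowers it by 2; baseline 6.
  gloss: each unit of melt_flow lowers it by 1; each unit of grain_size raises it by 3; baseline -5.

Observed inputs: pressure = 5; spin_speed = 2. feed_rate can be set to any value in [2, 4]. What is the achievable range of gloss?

94 to 134

Substituting into the residence equation gives residence = 4*feed_rate + 15.
Substituting into the grain_size equation gives grain_size = 4*feed_rate + 13.
Substituting into the melt_flow equation gives melt_flow = -8*feed_rate - 20.
This gives gloss = 20*feed_rate + 54.
Linear in feed_rate, so extremes are at the endpoints: feed_rate = 2 gives gloss = 94; feed_rate = 4 gives gloss = 134.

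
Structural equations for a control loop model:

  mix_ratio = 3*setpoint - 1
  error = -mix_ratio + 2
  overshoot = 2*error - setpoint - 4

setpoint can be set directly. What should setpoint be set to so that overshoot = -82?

setpoint = 12

Substituting into the error equation gives error = -3*setpoint + 3.
So overshoot = -7*setpoint + 2.
Solve -7*setpoint + 2 = -82: setpoint = (-82 - 2) / -7 = 12.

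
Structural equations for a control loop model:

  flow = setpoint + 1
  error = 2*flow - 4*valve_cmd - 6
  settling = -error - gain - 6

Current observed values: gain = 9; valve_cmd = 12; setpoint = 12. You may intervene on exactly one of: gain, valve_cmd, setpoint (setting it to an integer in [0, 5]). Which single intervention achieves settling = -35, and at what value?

set valve_cmd = 0

Intervening on gain: settling = -gain + 22. Reaching -35 requires gain = 57, outside [0, 5].
Intervening on valve_cmd: with other inputs at their observed values, settling = 4*valve_cmd - 35. Solving for -35 gives valve_cmd = 0, within [0, 5].
Intervening on setpoint: settling = -2*setpoint + 37. Reaching -35 requires setpoint = 36, outside [0, 5].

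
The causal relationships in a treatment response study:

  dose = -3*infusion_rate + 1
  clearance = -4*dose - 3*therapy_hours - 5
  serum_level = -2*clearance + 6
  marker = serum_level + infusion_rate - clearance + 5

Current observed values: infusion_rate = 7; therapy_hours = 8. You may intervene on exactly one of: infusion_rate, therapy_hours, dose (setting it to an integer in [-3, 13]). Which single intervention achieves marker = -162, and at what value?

Intervening on infusion_rate: marker = -35*infusion_rate + 110. Reaching -162 requires infusion_rate = 272/35, not an integer.
Intervening on therapy_hours: with other inputs at their observed values, marker = 9*therapy_hours - 207. Solving for -162 gives therapy_hours = 5, within [-3, 13].
Intervening on dose: marker = 12*dose + 105. Reaching -162 requires dose = -89/4, not an integer.

set therapy_hours = 5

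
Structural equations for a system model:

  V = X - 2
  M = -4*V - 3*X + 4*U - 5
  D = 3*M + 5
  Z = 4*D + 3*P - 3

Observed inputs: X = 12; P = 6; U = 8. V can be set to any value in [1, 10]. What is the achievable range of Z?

-553 to -121

Intervening on V fixes its value directly, overriding its dependence on X.
Substituting into the M equation gives M = -4*V - 9.
D becomes -12*V - 22.
Substituting into the Z equation gives Z = -48*V - 73.
Linear in V, so extremes are at the endpoints: V = 1 gives Z = -121; V = 10 gives Z = -553.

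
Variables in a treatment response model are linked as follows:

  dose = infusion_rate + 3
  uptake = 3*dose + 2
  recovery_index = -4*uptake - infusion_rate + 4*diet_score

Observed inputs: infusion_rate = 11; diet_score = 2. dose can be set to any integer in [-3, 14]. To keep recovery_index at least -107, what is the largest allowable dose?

dose = 8

Intervening on dose fixes its value directly, overriding its dependence on infusion_rate.
Substituting into the recovery_index equation gives recovery_index = -12*dose - 11.
Require -12*dose - 11 ≥ -107, so dose ≤ 8.
The largest integer in [-3, 14] satisfying this is 8.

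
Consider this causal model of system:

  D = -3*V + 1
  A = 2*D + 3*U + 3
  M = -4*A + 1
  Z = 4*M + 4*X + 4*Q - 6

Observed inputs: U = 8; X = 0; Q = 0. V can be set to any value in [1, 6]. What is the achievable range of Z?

Substituting into the A equation gives A = -6*V + 29.
Substituting into the M equation gives M = 24*V - 115.
Substituting into the Z equation gives Z = 96*V - 466.
Linear in V, so extremes are at the endpoints: V = 1 gives Z = -370; V = 6 gives Z = 110.

-370 to 110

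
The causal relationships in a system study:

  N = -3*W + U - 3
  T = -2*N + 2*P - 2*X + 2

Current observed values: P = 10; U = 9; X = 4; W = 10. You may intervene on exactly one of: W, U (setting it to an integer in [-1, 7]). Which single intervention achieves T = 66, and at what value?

Intervening on W: T = 6*W + 2. Reaching 66 requires W = 32/3, not an integer.
Intervening on U: with other inputs at their observed values, T = -2*U + 80. Solving for 66 gives U = 7, within [-1, 7].

set U = 7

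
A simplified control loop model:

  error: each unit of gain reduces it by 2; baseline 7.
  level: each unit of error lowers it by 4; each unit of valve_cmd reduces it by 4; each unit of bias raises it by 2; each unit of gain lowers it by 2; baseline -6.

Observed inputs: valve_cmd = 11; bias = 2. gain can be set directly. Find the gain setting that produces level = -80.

Substituting into the level equation gives level = 6*gain - 74.
Solve 6*gain - 74 = -80: gain = (-80 + 74) / 6 = -1.

gain = -1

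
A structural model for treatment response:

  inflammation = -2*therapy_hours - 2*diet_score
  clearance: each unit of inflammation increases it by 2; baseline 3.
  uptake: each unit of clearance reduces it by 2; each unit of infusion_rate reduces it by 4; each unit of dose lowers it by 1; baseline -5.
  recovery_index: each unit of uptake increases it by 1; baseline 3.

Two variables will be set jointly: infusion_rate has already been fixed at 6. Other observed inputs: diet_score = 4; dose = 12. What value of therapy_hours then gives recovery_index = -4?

therapy_hours = 1

With infusion_rate held at 6:
Substituting into the inflammation equation gives inflammation = -2*therapy_hours - 8.
Substituting into the clearance equation gives clearance = -4*therapy_hours - 13.
Substituting into the uptake equation gives uptake = 8*therapy_hours - 15.
recovery_index becomes 8*therapy_hours - 12.
Solve 8*therapy_hours - 12 = -4: therapy_hours = (-4 + 12) / 8 = 1.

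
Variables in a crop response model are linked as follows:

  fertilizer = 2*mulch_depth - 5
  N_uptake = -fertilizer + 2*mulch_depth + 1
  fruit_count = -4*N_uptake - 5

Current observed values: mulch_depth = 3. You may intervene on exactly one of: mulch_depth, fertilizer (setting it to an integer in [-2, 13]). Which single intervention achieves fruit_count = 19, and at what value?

Intervening on mulch_depth: the paths from mulch_depth to fruit_count cancel (net effect zero), leaving fruit_count = -29; 19 is unreachable this way.
Intervening on fertilizer: with other inputs at their observed values, fruit_count = 4*fertilizer - 33. Solving for 19 gives fertilizer = 13, within [-2, 13].

set fertilizer = 13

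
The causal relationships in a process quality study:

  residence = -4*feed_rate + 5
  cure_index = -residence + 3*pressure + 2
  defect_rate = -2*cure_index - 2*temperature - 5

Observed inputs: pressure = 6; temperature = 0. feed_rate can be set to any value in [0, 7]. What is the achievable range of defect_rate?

-91 to -35

Substituting into the cure_index equation gives cure_index = 4*feed_rate + 15.
This gives defect_rate = -8*feed_rate - 35.
Linear in feed_rate, so extremes are at the endpoints: feed_rate = 0 gives defect_rate = -35; feed_rate = 7 gives defect_rate = -91.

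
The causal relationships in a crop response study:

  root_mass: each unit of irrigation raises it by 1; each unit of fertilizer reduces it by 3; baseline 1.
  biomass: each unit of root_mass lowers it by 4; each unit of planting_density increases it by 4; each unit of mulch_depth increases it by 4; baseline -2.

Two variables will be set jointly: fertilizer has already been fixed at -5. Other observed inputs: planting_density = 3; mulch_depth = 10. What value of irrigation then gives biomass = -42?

irrigation = 7

With fertilizer held at -5:
Substituting into the root_mass equation gives root_mass = irrigation + 16.
biomass becomes -4*irrigation - 14.
Solve -4*irrigation - 14 = -42: irrigation = (-42 + 14) / -4 = 7.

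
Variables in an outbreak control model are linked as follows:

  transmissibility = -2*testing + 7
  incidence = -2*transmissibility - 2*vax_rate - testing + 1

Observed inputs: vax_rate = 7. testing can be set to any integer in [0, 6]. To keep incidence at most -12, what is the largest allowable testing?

testing = 5

Substituting into the incidence equation gives incidence = 3*testing - 27.
Require 3*testing - 27 ≤ -12, so testing ≤ 5.
The largest integer in [0, 6] satisfying this is 5.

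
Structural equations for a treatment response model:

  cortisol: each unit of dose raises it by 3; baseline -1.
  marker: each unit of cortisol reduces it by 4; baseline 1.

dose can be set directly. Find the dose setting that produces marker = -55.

Substituting into the marker equation gives marker = -12*dose + 5.
Solve -12*dose + 5 = -55: dose = (-55 - 5) / -12 = 5.

dose = 5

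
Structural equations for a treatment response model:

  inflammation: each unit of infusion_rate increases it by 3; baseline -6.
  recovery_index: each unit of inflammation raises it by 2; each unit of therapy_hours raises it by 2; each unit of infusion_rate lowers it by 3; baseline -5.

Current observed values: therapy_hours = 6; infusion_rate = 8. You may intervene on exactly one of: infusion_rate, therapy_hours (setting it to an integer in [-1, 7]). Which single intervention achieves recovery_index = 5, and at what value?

set therapy_hours = -1

Intervening on infusion_rate: recovery_index = 3*infusion_rate - 5. Reaching 5 requires infusion_rate = 10/3, not an integer.
Intervening on therapy_hours: with other inputs at their observed values, recovery_index = 2*therapy_hours + 7. Solving for 5 gives therapy_hours = -1, within [-1, 7].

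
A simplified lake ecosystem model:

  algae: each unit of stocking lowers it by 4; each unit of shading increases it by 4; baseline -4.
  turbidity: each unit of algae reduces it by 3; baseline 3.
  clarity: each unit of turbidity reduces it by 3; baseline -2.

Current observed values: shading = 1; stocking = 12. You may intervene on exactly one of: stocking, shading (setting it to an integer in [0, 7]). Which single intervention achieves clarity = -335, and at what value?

set shading = 4

Intervening on stocking: clarity = -36*stocking - 11. Reaching -335 requires stocking = 9, outside [0, 7].
Intervening on shading: with other inputs at their observed values, clarity = 36*shading - 479. Solving for -335 gives shading = 4, within [0, 7].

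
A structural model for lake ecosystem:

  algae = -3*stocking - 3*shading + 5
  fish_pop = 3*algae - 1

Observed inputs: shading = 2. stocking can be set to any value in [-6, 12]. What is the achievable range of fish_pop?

Substituting into the algae equation gives algae = -3*stocking - 1.
Substituting into the fish_pop equation gives fish_pop = -9*stocking - 4.
Linear in stocking, so extremes are at the endpoints: stocking = -6 gives fish_pop = 50; stocking = 12 gives fish_pop = -112.

-112 to 50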